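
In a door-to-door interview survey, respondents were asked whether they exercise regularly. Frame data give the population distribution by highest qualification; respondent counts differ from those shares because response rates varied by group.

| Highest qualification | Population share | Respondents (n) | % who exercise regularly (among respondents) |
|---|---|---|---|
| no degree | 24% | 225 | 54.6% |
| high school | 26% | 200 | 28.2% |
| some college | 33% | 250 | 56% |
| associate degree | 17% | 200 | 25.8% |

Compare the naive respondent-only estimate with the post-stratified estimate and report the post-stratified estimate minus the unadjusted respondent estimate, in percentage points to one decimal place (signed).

Unadjusted (pooled respondent) estimate weights by respondent counts:
  (225/875)×54.6 + (200/875)×28.2 + (250/875)×56 + (200/875)×25.8 = 42.3829%
Reweighting by population highest qualification shares:
  0.24×54.6 + 0.26×28.2 + 0.33×56 + 0.17×25.8 = 43.302%
Difference = 43.302 − 42.3829 = 0.9191 pp.

+0.9 percentage points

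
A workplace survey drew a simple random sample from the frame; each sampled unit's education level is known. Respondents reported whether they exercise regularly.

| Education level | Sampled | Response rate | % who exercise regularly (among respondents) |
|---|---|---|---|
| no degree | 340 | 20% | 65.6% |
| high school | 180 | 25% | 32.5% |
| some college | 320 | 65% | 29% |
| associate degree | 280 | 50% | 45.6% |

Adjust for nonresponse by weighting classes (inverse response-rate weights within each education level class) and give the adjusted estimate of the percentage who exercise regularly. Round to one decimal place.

44.8%

Weighting each respondent by the inverse class response rate inflates each class back to its sampled size, so the class weight is n_sampled:
  no degree: 340 × 65.6 = 22304
  high school: 180 × 32.5 = 5850
  some college: 320 × 29 = 9280
  associate degree: 280 × 45.6 = 12,768
Adjusted estimate = 50,202 / 1,120 = 44.8232 → 44.8%.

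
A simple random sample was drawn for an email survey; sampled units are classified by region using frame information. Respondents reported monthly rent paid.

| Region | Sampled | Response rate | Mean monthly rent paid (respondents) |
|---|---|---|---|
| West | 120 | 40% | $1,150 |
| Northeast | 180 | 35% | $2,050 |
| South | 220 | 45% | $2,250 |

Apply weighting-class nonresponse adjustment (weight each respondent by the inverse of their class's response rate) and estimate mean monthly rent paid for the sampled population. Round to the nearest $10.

$1,930

Inverse-response-rate weighting restores each class to its sampled count, so class totals weight by n_sampled:
  West: 120 × 1150 = 138,000
  Northeast: 180 × 2050 = 369,000
  South: 220 × 2250 = 495,000
Adjusted estimate = 1,002,000 / 520 = 1926.92 → $1,930.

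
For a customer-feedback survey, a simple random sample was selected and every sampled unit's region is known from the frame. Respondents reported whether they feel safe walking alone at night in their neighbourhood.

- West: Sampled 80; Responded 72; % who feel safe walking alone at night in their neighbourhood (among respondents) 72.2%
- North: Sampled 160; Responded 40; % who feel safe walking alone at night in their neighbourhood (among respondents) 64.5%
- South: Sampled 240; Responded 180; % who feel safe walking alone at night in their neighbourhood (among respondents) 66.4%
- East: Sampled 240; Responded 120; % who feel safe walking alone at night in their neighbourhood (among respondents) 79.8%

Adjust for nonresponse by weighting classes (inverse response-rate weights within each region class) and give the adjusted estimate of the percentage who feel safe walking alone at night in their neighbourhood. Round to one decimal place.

71.1%

Response rates by class: West 72/80 = 90%, North 40/160 = 25%, South 180/240 = 75%, East 120/240 = 50%.
Weighting each respondent by the inverse class response rate inflates each class back to its sampled size, so the class weight is n_sampled:
  West: 80 × 72.2 = 5776
  North: 160 × 64.5 = 10,320
  South: 240 × 66.4 = 15936
  East: 240 × 79.8 = 19,152
Adjusted estimate = 51,184 / 720 = 71.0889 → 71.1%.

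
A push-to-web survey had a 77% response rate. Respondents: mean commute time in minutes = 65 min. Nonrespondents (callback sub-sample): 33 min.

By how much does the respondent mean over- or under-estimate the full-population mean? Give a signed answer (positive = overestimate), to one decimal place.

Nonresponse fraction = 1 − 0.77 = 0.23.
Bias = (nonresponse fraction) × (respondent mean − nonrespondent mean)
     = 0.23 × (65 − 33) = 0.23 × 32 = 7.36.

+7.4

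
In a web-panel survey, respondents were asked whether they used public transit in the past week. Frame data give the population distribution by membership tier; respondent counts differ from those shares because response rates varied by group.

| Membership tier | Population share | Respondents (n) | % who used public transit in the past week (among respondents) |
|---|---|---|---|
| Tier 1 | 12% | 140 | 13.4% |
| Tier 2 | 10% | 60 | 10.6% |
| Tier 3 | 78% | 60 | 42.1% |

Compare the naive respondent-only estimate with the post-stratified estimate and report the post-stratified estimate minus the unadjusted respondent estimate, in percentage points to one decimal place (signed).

+16.1 percentage points

Without adjustment, the pooled respondent share is:
  (140/260)×13.4 + (60/260)×10.6 + (60/260)×42.1 = 19.3769%
Reweighting by population membership tier shares:
  0.12×13.4 + 0.1×10.6 + 0.78×42.1 = 35.506%
Difference = 35.506 − 19.3769 = 16.1291 pp.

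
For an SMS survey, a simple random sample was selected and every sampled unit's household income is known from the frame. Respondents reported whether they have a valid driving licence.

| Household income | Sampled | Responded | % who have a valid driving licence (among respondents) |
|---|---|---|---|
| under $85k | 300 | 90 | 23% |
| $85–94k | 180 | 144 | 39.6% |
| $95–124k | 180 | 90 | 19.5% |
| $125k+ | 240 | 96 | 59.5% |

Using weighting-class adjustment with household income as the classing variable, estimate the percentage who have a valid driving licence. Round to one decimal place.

Response rates by class: under $85k 90/300 = 30%, $85–94k 144/180 = 80%, $95–124k 90/180 = 50%, $125k+ 96/240 = 40%.
Each respondent's weight = sampled/responded in their class; summing within a class gives n_sampled, so:
  under $85k: 300 × 23 = 6900
  $85–94k: 180 × 39.6 = 7128
  $95–124k: 180 × 19.5 = 3510
  $125k+: 240 × 59.5 = 14,280
Adjusted estimate = 31,818 / 900 = 35.3533 → 35.4%.

35.4%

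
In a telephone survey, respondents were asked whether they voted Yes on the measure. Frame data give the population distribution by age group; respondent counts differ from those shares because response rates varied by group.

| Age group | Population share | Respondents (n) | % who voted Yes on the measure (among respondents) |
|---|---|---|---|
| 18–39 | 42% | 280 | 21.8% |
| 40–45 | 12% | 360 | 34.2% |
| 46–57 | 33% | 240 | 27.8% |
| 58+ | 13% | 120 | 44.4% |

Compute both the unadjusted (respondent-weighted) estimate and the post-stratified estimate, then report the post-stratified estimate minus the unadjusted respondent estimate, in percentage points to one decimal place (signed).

-2.2 percentage points

Without adjustment, the pooled respondent share is:
  (280/1000)×21.8 + (360/1000)×34.2 + (240/1000)×27.8 + (120/1000)×44.4 = 30.416%
Post-stratifying to population shares instead:
  0.42×21.8 + 0.12×34.2 + 0.33×27.8 + 0.13×44.4 = 28.206%
Difference = 28.206 − 30.416 = -2.21 pp.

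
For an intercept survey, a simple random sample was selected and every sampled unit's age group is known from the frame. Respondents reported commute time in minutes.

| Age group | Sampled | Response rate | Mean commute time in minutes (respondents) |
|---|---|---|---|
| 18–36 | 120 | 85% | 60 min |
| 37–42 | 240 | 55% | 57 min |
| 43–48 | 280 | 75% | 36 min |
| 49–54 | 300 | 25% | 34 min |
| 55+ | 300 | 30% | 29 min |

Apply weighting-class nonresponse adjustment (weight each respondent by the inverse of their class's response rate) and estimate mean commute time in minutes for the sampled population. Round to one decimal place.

Each respondent's weight = sampled/responded in their class; summing within a class gives n_sampled, so:
  18–36: 120 × 60 = 7200
  37–42: 240 × 57 = 13,680
  43–48: 280 × 36 = 10,080
  49–54: 300 × 34 = 10,200
  55+: 300 × 29 = 8700
Adjusted estimate = 49,860 / 1,240 = 40.2097 → 40.2.

40.2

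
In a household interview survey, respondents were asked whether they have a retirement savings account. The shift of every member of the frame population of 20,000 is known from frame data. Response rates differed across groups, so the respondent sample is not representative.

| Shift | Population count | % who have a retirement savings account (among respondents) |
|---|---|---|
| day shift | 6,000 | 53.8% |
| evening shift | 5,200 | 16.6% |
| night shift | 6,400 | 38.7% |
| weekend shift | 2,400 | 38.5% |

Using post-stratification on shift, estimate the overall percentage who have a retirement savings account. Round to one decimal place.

37.5%

Post-stratification weights by population share, not respondent share:
  day shift: (6,000/20,000) × 53.8 = 16.14
  evening shift: (5,200/20,000) × 16.6 = 4.316
  night shift: (6,400/20,000) × 38.7 = 12.384
  weekend shift: (2,400/20,000) × 38.5 = 4.62
Post-stratified estimate = 37.46 → 37.5%.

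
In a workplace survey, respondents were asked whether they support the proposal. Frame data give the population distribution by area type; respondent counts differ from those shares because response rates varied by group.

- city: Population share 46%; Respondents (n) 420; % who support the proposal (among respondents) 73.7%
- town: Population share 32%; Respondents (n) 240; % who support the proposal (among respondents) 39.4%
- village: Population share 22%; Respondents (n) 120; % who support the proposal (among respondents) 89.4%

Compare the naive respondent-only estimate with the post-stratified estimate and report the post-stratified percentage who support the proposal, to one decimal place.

Unadjusted (pooled respondent) estimate weights by respondent counts:
  (420/780)×73.7 + (240/780)×39.4 + (120/780)×89.4 = 65.5615%
Post-stratified estimate weights by population shares:
  0.46×73.7 + 0.32×39.4 + 0.22×89.4 = 66.178%

66.2%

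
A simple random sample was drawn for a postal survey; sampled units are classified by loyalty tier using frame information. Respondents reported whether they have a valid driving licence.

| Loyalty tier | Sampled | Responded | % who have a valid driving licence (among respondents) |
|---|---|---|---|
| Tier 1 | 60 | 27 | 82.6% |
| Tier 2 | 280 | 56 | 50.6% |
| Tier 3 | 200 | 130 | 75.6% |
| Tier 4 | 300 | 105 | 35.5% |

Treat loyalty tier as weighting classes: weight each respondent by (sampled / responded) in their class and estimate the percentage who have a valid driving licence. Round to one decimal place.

Class response rates: Tier 1 27/60 = 45%, Tier 2 56/280 = 20%, Tier 3 130/200 = 65%, Tier 4 105/300 = 35%.
With weight = n_sampled/n_responded per class, the weighted class total is n_sampled:
  Tier 1: 60 × 82.6 = 4956
  Tier 2: 280 × 50.6 = 14,168
  Tier 3: 200 × 75.6 = 15120
  Tier 4: 300 × 35.5 = 10,650
Adjusted estimate = 44,894 / 840 = 53.4452 → 53.4%.

53.4%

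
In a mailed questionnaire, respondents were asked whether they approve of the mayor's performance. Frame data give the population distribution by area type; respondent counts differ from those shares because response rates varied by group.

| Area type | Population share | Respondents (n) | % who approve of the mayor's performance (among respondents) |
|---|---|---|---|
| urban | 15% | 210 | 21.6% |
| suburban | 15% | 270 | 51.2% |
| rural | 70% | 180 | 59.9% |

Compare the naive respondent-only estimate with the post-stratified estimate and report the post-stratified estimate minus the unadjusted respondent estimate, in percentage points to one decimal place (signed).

+8.7 percentage points

Naive respondent-only estimate (weights = respondent counts):
  (210/660)×21.6 + (270/660)×51.2 + (180/660)×59.9 = 44.1545%
Post-stratified estimate weights by population shares:
  0.15×21.6 + 0.15×51.2 + 0.7×59.9 = 52.85%
Difference = 52.85 − 44.1545 = 8.6955 pp.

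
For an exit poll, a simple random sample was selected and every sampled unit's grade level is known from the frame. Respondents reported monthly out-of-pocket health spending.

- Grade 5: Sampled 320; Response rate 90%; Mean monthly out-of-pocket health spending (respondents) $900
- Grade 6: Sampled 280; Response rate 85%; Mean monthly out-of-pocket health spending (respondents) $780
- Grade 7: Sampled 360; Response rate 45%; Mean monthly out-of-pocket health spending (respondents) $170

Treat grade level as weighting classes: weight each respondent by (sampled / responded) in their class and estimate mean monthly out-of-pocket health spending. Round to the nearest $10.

With weight = n_sampled/n_responded per class, the weighted class total is n_sampled:
  Grade 5: 320 × 900 = 288,000
  Grade 6: 280 × 780 = 218,400
  Grade 7: 360 × 170 = 61,200
Adjusted estimate = 567,600 / 960 = 591.25 → $590.

$590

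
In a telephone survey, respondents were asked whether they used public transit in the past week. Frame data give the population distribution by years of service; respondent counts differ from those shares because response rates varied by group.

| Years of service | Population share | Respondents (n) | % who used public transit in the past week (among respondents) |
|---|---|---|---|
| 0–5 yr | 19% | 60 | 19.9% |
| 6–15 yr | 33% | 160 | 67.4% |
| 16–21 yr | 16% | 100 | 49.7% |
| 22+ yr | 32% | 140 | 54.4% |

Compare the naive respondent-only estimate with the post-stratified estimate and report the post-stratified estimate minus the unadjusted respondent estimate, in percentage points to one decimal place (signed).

Unadjusted (pooled respondent) estimate weights by respondent counts:
  (60/460)×19.9 + (160/460)×67.4 + (100/460)×49.7 + (140/460)×54.4 = 53.4%
Reweighting by population years of service shares:
  0.19×19.9 + 0.33×67.4 + 0.16×49.7 + 0.32×54.4 = 51.383%
Difference = 51.383 − 53.4 = -2.017 pp.

-2.0 percentage points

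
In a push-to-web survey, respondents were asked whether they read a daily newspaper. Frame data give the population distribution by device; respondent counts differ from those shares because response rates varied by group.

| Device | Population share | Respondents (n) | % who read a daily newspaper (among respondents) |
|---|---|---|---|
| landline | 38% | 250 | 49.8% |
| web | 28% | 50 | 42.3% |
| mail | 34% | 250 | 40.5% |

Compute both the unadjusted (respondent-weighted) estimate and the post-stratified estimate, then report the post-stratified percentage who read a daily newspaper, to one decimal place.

44.5%

Unadjusted (pooled respondent) estimate weights by respondent counts:
  (250/550)×49.8 + (50/550)×42.3 + (250/550)×40.5 = 44.8909%
Post-stratified estimate weights by population shares:
  0.38×49.8 + 0.28×42.3 + 0.34×40.5 = 44.538%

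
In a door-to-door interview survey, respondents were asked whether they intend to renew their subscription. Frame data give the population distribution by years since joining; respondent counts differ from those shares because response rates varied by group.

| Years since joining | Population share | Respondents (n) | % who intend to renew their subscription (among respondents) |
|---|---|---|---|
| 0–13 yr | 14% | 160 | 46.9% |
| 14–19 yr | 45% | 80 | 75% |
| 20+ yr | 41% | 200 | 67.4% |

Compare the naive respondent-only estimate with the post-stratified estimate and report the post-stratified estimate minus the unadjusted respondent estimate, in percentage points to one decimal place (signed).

Unadjusted (pooled respondent) estimate weights by respondent counts:
  (160/440)×46.9 + (80/440)×75 + (200/440)×67.4 = 61.3273%
Post-stratifying to population shares instead:
  0.14×46.9 + 0.45×75 + 0.41×67.4 = 67.95%
Difference = 67.95 − 61.3273 = 6.6227 pp.

+6.6 percentage points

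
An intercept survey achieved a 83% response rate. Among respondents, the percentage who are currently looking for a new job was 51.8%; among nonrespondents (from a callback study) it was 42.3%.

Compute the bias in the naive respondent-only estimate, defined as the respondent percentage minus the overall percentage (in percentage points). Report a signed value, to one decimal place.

+1.6 percentage points

Nonresponse fraction = 1 − 0.83 = 0.17.
Bias = (nonresponse fraction) × (respondent percentage − nonrespondent percentage)
     = 0.17 × (51.8 − 42.3) = 0.17 × 9.5 = 1.615.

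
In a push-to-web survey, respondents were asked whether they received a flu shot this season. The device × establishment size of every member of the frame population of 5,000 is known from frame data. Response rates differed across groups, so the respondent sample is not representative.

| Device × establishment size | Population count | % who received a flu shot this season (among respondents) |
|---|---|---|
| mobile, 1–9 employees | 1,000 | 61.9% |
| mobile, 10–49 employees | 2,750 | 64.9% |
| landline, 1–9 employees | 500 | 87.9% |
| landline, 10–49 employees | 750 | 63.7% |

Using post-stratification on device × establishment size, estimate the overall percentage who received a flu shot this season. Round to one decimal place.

Weight each group's respondent value by its population share:
  mobile, 1–9 employees: (1,000/5,000) × 61.9 = 12.38
  mobile, 10–49 employees: (2,750/5,000) × 64.9 = 35.695
  landline, 1–9 employees: (500/5,000) × 87.9 = 8.79
  landline, 10–49 employees: (750/5,000) × 63.7 = 9.555
Post-stratified estimate = 66.42 → 66.4%.

66.4%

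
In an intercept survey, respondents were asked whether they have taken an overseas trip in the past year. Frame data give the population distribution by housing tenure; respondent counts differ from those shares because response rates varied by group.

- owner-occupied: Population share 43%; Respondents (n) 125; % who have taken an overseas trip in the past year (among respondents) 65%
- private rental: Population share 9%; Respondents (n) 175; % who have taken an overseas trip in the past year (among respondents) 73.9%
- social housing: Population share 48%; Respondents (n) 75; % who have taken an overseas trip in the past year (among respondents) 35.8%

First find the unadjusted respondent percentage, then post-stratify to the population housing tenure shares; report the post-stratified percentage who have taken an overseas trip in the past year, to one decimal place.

51.8%

Naive respondent-only estimate (weights = respondent counts):
  (125/375)×65 + (175/375)×73.9 + (75/375)×35.8 = 63.3133%
Post-stratified estimate weights by population shares:
  0.43×65 + 0.09×73.9 + 0.48×35.8 = 51.785%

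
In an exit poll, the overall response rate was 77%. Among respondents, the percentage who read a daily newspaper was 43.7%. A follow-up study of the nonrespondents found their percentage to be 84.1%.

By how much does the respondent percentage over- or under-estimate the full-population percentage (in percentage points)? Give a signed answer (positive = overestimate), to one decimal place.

-9.3 percentage points

Nonresponse fraction = 1 − 0.77 = 0.23.
Bias = (nonresponse fraction) × (respondent percentage − nonrespondent percentage)
     = 0.23 × (43.7 − 84.1) = 0.23 × -40.4 = -9.292.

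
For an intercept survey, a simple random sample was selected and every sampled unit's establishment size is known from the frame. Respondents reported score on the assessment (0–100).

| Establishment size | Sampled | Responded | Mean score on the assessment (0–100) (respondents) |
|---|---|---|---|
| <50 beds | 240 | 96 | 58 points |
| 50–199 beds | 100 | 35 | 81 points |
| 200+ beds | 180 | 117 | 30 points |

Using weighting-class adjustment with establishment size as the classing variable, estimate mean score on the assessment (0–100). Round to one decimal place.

Class response rates: <50 beds 96/240 = 40%, 50–199 beds 35/100 = 35%, 200+ beds 117/180 = 65%.
With weight = n_sampled/n_responded per class, the weighted class total is n_sampled:
  <50 beds: 240 × 58 = 13,920
  50–199 beds: 100 × 81 = 8100
  200+ beds: 180 × 30 = 5400
Adjusted estimate = 27,420 / 520 = 52.7308 → 52.7.

52.7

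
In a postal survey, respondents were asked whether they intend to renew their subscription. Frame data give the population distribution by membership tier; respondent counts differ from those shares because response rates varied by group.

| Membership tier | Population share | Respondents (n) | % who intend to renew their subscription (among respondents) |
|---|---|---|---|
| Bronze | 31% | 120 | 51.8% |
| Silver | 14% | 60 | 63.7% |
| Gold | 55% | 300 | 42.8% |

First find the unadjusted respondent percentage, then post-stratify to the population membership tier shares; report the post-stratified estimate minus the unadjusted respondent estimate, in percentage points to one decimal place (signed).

Without adjustment, the pooled respondent share is:
  (120/480)×51.8 + (60/480)×63.7 + (300/480)×42.8 = 47.6625%
Post-stratified estimate weights by population shares:
  0.31×51.8 + 0.14×63.7 + 0.55×42.8 = 48.516%
Difference = 48.516 − 47.6625 = 0.8535 pp.

+0.9 percentage points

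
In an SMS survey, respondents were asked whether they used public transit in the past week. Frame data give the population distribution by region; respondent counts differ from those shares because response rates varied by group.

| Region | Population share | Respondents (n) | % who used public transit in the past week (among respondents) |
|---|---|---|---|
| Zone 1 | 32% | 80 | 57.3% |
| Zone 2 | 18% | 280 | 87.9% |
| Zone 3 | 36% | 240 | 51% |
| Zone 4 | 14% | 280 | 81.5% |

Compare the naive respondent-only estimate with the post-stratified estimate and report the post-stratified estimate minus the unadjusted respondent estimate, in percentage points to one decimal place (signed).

-9.1 percentage points

Naive respondent-only estimate (weights = respondent counts):
  (80/880)×57.3 + (280/880)×87.9 + (240/880)×51 + (280/880)×81.5 = 73.0182%
Post-stratified estimate weights by population shares:
  0.32×57.3 + 0.18×87.9 + 0.36×51 + 0.14×81.5 = 63.928%
Difference = 63.928 − 73.0182 = -9.0902 pp.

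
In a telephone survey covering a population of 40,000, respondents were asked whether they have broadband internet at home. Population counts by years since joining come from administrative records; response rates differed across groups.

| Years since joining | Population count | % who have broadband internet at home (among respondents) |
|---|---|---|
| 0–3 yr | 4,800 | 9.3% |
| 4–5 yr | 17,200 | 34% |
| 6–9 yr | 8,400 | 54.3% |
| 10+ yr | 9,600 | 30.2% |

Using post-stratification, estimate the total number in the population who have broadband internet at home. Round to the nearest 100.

13,800

Each cell contributes its population count × the respondent rate:
  0–3 yr: 4,800 × 9.3% = 446.4
  4–5 yr: 17,200 × 34% = 5848
  6–9 yr: 8,400 × 54.3% = 4561.2
  10+ yr: 9,600 × 30.2% = 2899.2
Estimated total = 13754.8 → 13,800.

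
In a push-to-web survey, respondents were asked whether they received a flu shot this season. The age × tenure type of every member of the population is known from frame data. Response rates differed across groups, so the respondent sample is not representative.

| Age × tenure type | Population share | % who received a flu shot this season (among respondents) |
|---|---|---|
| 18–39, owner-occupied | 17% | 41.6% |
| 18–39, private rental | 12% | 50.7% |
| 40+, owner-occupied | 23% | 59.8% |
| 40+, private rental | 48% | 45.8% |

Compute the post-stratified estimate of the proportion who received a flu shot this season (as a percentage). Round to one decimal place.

Reweight to the known age × tenure type distribution:
  18–39, owner-occupied: 0.17 × 41.6 = 7.072
  18–39, private rental: 0.12 × 50.7 = 6.084
  40+, owner-occupied: 0.23 × 59.8 = 13.754
  40+, private rental: 0.48 × 45.8 = 21.984
Post-stratified estimate = 48.894 → 48.9%.

48.9%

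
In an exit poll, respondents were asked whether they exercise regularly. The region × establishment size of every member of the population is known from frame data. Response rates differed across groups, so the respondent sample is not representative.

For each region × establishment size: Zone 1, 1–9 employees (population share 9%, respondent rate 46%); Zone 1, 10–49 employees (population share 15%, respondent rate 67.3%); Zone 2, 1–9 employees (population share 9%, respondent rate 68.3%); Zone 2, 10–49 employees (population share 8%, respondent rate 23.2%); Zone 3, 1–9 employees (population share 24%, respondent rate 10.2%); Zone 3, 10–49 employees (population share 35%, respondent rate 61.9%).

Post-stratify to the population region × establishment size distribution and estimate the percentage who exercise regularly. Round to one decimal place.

46.4%

Each cell contributes population-share × respondent value:
  Zone 1, 1–9 employees: 0.09 × 46 = 4.14
  Zone 1, 10–49 employees: 0.15 × 67.3 = 10.095
  Zone 2, 1–9 employees: 0.09 × 68.3 = 6.147
  Zone 2, 10–49 employees: 0.08 × 23.2 = 1.856
  Zone 3, 1–9 employees: 0.24 × 10.2 = 2.448
  Zone 3, 10–49 employees: 0.35 × 61.9 = 21.665
Post-stratified estimate = 46.351 → 46.4%.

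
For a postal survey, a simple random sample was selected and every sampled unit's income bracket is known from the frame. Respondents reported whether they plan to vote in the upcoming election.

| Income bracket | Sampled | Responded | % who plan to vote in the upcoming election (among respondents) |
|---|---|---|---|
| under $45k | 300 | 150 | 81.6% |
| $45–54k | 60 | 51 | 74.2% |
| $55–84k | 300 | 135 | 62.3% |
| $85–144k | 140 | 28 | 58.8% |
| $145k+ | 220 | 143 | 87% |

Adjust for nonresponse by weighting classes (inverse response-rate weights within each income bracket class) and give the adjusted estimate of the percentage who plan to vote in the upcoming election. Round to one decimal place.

Response rates by class: under $45k 150/300 = 50%, $45–54k 51/60 = 85%, $55–84k 135/300 = 45%, $85–144k 28/140 = 20%, $145k+ 143/220 = 65%.
Weighting each respondent by the inverse class response rate inflates each class back to its sampled size, so the class weight is n_sampled:
  under $45k: 300 × 81.6 = 24,480
  $45–54k: 60 × 74.2 = 4452
  $55–84k: 300 × 62.3 = 18,690
  $85–144k: 140 × 58.8 = 8232
  $145k+: 220 × 87 = 19,140
Adjusted estimate = 74,994 / 1,020 = 73.5235 → 73.5%.

73.5%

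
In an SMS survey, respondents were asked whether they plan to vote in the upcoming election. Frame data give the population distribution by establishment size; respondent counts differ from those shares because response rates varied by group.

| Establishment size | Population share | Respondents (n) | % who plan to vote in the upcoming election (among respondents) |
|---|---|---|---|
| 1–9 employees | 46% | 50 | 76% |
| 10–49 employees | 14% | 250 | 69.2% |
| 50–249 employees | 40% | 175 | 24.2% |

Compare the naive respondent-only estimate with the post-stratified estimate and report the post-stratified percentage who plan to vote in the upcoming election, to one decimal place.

54.3%

Unadjusted (pooled respondent) estimate weights by respondent counts:
  (50/475)×76 + (250/475)×69.2 + (175/475)×24.2 = 53.3368%
Post-stratifying to population shares instead:
  0.46×76 + 0.14×69.2 + 0.4×24.2 = 54.328%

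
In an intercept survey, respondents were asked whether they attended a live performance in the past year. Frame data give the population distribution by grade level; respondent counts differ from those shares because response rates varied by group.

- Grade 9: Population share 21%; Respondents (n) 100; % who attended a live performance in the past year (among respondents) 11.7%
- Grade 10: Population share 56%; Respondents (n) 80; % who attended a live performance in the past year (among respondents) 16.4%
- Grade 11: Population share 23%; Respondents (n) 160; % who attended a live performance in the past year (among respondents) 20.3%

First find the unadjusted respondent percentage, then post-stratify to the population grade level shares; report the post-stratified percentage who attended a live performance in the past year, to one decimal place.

Naive respondent-only estimate (weights = respondent counts):
  (100/340)×11.7 + (80/340)×16.4 + (160/340)×20.3 = 16.8529%
Post-stratifying to population shares instead:
  0.21×11.7 + 0.56×16.4 + 0.23×20.3 = 16.31%

16.3%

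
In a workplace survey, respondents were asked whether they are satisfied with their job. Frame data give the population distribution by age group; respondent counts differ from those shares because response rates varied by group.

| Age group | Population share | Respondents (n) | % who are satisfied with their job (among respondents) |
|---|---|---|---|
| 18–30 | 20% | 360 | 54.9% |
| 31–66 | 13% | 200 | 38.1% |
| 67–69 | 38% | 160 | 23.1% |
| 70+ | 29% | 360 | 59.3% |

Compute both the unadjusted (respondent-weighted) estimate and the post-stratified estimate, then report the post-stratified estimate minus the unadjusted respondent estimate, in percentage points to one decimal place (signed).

Naive respondent-only estimate (weights = respondent counts):
  (360/1080)×54.9 + (200/1080)×38.1 + (160/1080)×23.1 + (360/1080)×59.3 = 48.5444%
Reweighting by population age group shares:
  0.2×54.9 + 0.13×38.1 + 0.38×23.1 + 0.29×59.3 = 41.908%
Difference = 41.908 − 48.5444 = -6.6364 pp.

-6.6 percentage points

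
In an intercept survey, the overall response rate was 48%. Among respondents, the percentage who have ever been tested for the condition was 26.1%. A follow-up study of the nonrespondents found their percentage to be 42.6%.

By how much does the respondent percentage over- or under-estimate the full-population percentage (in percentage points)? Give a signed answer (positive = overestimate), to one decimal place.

-8.6 percentage points

Nonresponse fraction = 1 − 0.48 = 0.52.
Bias = (nonresponse fraction) × (respondent percentage − nonrespondent percentage)
     = 0.52 × (26.1 − 42.6) = 0.52 × -16.5 = -8.58.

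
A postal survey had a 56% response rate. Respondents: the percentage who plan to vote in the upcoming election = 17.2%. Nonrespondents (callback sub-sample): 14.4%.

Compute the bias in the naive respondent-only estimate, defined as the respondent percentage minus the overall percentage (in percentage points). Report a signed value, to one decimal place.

+1.2 percentage points

Nonresponse fraction = 1 − 0.56 = 0.44.
Bias = (nonresponse fraction) × (respondent percentage − nonrespondent percentage)
     = 0.44 × (17.2 − 14.4) = 0.44 × 2.8 = 1.232.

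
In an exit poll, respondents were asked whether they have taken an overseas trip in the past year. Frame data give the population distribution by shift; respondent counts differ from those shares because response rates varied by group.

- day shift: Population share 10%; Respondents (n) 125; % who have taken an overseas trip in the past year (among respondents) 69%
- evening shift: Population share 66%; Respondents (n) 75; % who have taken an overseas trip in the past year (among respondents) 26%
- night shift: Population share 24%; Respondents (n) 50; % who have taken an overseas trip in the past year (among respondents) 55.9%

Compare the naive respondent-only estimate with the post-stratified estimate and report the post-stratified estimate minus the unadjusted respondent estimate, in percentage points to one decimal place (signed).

Without adjustment, the pooled respondent share is:
  (125/250)×69 + (75/250)×26 + (50/250)×55.9 = 53.48%
Post-stratified estimate weights by population shares:
  0.1×69 + 0.66×26 + 0.24×55.9 = 37.476%
Difference = 37.476 − 53.48 = -16.004 pp.

-16.0 percentage points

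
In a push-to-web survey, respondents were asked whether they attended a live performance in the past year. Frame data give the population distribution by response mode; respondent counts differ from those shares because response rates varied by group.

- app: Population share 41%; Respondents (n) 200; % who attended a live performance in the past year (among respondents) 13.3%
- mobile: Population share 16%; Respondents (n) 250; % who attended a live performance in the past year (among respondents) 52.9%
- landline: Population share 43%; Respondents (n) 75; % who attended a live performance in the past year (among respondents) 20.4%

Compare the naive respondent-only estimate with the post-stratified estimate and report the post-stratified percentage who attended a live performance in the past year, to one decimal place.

22.7%

Unadjusted (pooled respondent) estimate weights by respondent counts:
  (200/525)×13.3 + (250/525)×52.9 + (75/525)×20.4 = 33.1714%
Post-stratified estimate weights by population shares:
  0.41×13.3 + 0.16×52.9 + 0.43×20.4 = 22.689%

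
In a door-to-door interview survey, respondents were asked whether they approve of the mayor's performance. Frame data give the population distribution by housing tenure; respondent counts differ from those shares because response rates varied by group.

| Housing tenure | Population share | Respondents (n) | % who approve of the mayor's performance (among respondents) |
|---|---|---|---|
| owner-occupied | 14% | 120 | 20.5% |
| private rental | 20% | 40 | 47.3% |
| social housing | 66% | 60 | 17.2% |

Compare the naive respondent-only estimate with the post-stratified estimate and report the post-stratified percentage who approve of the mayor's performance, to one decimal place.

Without adjustment, the pooled respondent share is:
  (120/220)×20.5 + (40/220)×47.3 + (60/220)×17.2 = 24.4727%
Reweighting by population housing tenure shares:
  0.14×20.5 + 0.2×47.3 + 0.66×17.2 = 23.682%

23.7%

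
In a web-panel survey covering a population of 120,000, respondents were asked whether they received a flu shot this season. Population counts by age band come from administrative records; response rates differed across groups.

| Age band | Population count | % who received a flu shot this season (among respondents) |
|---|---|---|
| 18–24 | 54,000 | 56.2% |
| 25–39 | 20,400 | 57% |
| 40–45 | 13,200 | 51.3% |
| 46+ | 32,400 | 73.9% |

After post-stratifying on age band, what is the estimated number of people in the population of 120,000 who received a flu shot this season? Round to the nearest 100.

72,700

Each cell contributes its population count × the respondent rate:
  18–24: 54,000 × 56.2% = 30,348
  25–39: 20,400 × 57% = 11,628
  40–45: 13,200 × 51.3% = 6771.6
  46+: 32,400 × 73.9% = 23943.6
Estimated total = 72691.2 → 72,700.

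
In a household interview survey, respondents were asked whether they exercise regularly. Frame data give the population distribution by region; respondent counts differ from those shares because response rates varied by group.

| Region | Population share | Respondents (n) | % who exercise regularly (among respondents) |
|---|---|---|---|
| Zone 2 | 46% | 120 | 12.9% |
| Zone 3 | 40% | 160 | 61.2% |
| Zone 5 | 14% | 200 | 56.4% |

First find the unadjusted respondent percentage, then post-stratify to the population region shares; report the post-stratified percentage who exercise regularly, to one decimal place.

Naive respondent-only estimate (weights = respondent counts):
  (120/480)×12.9 + (160/480)×61.2 + (200/480)×56.4 = 47.125%
Post-stratifying to population shares instead:
  0.46×12.9 + 0.4×61.2 + 0.14×56.4 = 38.31%

38.3%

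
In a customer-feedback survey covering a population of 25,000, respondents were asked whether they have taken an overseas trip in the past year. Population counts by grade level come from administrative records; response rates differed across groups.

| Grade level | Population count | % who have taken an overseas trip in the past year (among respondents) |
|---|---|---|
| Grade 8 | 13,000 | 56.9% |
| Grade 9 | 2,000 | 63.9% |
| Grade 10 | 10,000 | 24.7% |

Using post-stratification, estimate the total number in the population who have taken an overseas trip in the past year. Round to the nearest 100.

11,100

Each cell contributes its population count × the respondent rate:
  Grade 8: 13,000 × 56.9% = 7397
  Grade 9: 2,000 × 63.9% = 1278
  Grade 10: 10,000 × 24.7% = 2470
Estimated total = 11,145 → 11,100.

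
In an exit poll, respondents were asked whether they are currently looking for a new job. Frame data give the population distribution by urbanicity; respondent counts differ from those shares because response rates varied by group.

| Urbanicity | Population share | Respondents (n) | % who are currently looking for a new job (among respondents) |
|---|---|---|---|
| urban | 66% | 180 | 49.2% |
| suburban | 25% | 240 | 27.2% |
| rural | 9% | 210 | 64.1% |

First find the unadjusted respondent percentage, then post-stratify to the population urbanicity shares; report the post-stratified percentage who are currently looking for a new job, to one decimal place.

45.0%

Without adjustment, the pooled respondent share is:
  (180/630)×49.2 + (240/630)×27.2 + (210/630)×64.1 = 45.7857%
Post-stratified estimate weights by population shares:
  0.66×49.2 + 0.25×27.2 + 0.09×64.1 = 45.041%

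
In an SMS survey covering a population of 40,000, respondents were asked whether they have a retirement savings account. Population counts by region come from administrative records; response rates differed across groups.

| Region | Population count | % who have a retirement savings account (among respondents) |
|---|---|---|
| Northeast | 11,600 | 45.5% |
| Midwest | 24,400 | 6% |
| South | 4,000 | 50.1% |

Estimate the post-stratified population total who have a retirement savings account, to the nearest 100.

Estimated count per cell = population count × respondent percentage:
  Northeast: 11,600 × 45.5% = 5278
  Midwest: 24,400 × 6% = 1464
  South: 4,000 × 50.1% = 2004
Estimated total = 8746 → 8,700.

8,700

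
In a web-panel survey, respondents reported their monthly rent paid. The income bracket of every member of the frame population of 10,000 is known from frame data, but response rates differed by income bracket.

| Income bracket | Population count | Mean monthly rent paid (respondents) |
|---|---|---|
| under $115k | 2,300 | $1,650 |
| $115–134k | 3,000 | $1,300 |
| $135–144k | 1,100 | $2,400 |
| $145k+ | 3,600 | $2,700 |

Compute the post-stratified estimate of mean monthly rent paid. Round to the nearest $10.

$2,010

Each cell contributes population-share × respondent value:
  under $115k: (2,300/10,000) × 1650 = 379.5
  $115–134k: (3,000/10,000) × 1300 = 390
  $135–144k: (1,100/10,000) × 2400 = 264
  $145k+: (3,600/10,000) × 2700 = 972
Post-stratified estimate = 2005.5 → $2,010.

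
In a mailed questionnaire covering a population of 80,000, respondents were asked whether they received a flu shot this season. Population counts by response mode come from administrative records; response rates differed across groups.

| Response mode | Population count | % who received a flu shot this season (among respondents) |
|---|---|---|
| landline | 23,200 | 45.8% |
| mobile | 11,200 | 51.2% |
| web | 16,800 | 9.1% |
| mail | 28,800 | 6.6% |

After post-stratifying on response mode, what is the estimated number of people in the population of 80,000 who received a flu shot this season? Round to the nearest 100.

Apply each group's respondent rate to its population count:
  landline: 23,200 × 45.8% = 10625.6
  mobile: 11,200 × 51.2% = 5734.4
  web: 16,800 × 9.1% = 1528.8
  mail: 28,800 × 6.6% = 1900.8
Estimated total = 19789.6 → 19,800.

19,800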